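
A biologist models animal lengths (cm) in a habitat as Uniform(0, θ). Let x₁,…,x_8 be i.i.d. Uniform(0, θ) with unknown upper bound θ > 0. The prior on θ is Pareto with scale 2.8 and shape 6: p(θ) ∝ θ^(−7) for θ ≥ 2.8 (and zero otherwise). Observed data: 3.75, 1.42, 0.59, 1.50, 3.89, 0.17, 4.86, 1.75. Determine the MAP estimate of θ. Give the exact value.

The Uniform(0, θ) likelihood is θ^(−n) for θ ≥ max(xᵢ), zero otherwise. Here max(xᵢ) = 4.86.
Posterior ∝ θ^(−7) · θ^(−8) = θ^(−15) on θ ≥ max(2.8, 4.86) = 4.86.
This density is strictly decreasing in θ, so the posterior mode lies at the lower boundary of the support.

θ̂_MAP = 4.86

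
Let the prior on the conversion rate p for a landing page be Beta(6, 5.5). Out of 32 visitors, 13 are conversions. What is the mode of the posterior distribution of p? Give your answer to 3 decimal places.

p̂_MAP = 0.434

Prior: Beta(6, 5.5).
Data: 13 successes in 32 trials. The binomial likelihood contributes p^13(1−p)^19, so the posterior is Beta(6+13, 5.5+19) = Beta(19, 24.5).
For Beta(a, b) with a, b > 1 the mode is (a−1)/(a+b−2) = 18/41.5 ≈ 0.434.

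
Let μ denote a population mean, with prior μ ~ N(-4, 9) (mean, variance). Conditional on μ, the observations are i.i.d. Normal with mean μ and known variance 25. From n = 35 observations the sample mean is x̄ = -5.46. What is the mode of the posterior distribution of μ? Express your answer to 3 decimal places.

μ̂_MAP = -5.353

n = 35, x̄ = -5.46.
For a Normal prior and Normal likelihood with known variance, the posterior is Normal; its mode equals its mean, the precision-weighted average.
Prior precision 1/σ₀² = 1/9; data precision n/σ² = 35/25 = 1.4.
μ̂ = ((1/9)·(-4) + 1.4·(-5.46)) / (1/9 + 1.4) = (-18199/2250)/(68/45) = -18199/3400 ≈ -5.353.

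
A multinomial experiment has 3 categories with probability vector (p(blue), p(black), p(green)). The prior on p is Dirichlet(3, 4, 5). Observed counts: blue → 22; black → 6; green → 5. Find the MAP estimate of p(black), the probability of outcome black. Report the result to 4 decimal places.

The posterior is Dirichlet(αᵢ + nᵢ) = Dirichlet(25, 10, 10).
For a Dirichlet(a₁,…,a_K) with all aᵢ > 1, the mode has j-th component (aⱼ − 1)/(Σaᵢ − K).
Here Σaᵢ = 45 and K = 3, so p(black) = (10 − 1)/(45 − 3) = 9/42 ≈ 0.2143.

MAP estimate of p(black) = 0.2143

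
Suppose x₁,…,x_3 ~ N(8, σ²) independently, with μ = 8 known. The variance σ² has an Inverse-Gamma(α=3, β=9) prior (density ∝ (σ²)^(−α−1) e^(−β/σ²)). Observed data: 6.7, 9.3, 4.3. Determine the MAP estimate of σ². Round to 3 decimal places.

σ̂²_MAP = 3.188

Sum of squared deviations about the known mean: SS = (6.7−8)² + (9.3−8)² + (4.3−8)² = 17.07.
The Normal likelihood contributes (σ²)^(−n/2) exp(−SS/(2σ²)), so the posterior is Inverse-Gamma(α + n/2, β + SS/2) = Inverse-Gamma(4.5, 17.535).
The mode of Inverse-Gamma(a, b) is b/(a+1) = 17.535/5.5 ≈ 3.188.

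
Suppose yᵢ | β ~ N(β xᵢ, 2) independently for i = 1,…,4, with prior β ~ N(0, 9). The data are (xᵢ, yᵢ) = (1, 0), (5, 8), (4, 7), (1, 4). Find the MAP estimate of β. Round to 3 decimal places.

β̂_MAP = 1.666

log p(β | y) = −Σ(yᵢ − βxᵢ)²/(2·2) − β²/(2·9) + const.
Setting the derivative to zero: Σxᵢ(yᵢ − βxᵢ)/2 − β/9 = 0, so β = Σxᵢyᵢ / (Σxᵢ² + σ²/τ²).
Σxᵢyᵢ = 1·0 + 5·8 + 4·7 + 1·4 = 72; Σxᵢ² = 43; σ²/τ² = 2/9.
β̂_MAP = 72 / (43 + 2/9) = 72/(389/9) = 648/389 ≈ 1.666.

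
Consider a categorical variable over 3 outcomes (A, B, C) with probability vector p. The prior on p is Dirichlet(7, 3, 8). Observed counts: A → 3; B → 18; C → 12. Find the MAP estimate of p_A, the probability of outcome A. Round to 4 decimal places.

MAP estimate of p_A = 0.1875

The posterior is Dirichlet(αᵢ + nᵢ) = Dirichlet(10, 21, 20).
For a Dirichlet(a₁,…,a_K) with all aᵢ > 1, the mode has j-th component (aⱼ − 1)/(Σaᵢ − K).
Here Σaᵢ = 51 and K = 3, so p_A = (10 − 1)/(51 − 3) = 9/48 ≈ 0.1875.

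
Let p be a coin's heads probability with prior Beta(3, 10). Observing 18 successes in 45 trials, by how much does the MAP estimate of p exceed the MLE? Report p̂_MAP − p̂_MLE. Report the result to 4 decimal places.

MAP − MLE = -0.0429

Posterior is Beta(21, 37); MAP = (21−1)/(58−2) = 20/56 ≈ 0.35714.
MLE ignores the prior: p̂_MLE = k/n = 18/45 ≈ 0.40000.
Difference = 20/56 − 18/45 = -3/70 ≈ -0.0429.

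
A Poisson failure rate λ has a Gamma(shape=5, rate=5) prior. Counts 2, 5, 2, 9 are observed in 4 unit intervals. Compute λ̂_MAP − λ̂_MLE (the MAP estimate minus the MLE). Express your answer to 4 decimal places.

MAP − MLE = -2.0556

Σxᵢ = 18. Posterior is Gamma(23, 9); MAP = (23−1)/9 = 22/9 ≈ 2.44444.
MLE = x̄ = 18/4 ≈ 4.50000.
Difference = 22/9 − 18/4 = -37/18 ≈ -2.0556.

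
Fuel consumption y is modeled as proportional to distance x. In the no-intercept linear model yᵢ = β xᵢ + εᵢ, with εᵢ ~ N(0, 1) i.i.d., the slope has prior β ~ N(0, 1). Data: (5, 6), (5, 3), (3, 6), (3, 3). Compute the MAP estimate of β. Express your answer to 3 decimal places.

β̂_MAP = 1.043

log p(β | y) = −Σ(yᵢ − βxᵢ)²/(2·1) − β²/(2·1) + const.
Setting the derivative to zero: Σxᵢ(yᵢ − βxᵢ)/1 − β/1 = 0, so β = Σxᵢyᵢ / (Σxᵢ² + σ²/τ²).
Σxᵢyᵢ = 5·6 + 5·3 + 3·6 + 3·3 = 72; Σxᵢ² = 68; σ²/τ² = 1.
β̂_MAP = 72 / (68 + 1) = 72/69 ≈ 1.043.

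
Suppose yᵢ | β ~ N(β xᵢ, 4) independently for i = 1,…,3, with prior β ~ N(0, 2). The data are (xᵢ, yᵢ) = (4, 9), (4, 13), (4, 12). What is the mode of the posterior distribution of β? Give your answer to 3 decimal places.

log p(β | y) = −Σ(yᵢ − βxᵢ)²/(2·4) − β²/(2·2) + const.
Setting the derivative to zero: Σxᵢ(yᵢ − βxᵢ)/4 − β/2 = 0, so β = Σxᵢyᵢ / (Σxᵢ² + σ²/τ²).
Σxᵢyᵢ = 4·9 + 4·13 + 4·12 = 136; Σxᵢ² = 48; σ²/τ² = 2.
β̂_MAP = 136 / (48 + 2) = 136/50 ≈ 2.720.

β̂_MAP = 2.720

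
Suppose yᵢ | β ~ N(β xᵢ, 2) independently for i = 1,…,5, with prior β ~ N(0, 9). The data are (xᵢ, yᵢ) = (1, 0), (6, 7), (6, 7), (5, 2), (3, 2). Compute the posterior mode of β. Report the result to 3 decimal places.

log p(β | y) = −Σ(yᵢ − βxᵢ)²/(2·2) − β²/(2·9) + const.
Setting the derivative to zero: Σxᵢ(yᵢ − βxᵢ)/2 − β/9 = 0, so β = Σxᵢyᵢ / (Σxᵢ² + σ²/τ²).
Σxᵢyᵢ = 1·0 + 6·7 + 6·7 + 5·2 + 3·2 = 100; Σxᵢ² = 107; σ²/τ² = 2/9.
β̂_MAP = 100 / (107 + 2/9) = 100/(965/9) = 180/193 ≈ 0.933.

β̂_MAP = 0.933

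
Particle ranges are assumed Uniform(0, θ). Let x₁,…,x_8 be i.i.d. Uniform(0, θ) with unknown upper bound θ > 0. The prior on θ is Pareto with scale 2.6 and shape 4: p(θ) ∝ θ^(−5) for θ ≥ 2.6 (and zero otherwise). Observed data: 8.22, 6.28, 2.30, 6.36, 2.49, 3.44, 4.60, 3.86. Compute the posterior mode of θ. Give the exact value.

The Uniform(0, θ) likelihood is θ^(−n) for θ ≥ max(xᵢ), zero otherwise. Here max(xᵢ) = 8.22.
Posterior ∝ θ^(−5) · θ^(−8) = θ^(−13) on θ ≥ max(2.6, 8.22) = 8.22.
This density is strictly decreasing in θ, so the posterior mode lies at the lower boundary of the support.

θ̂_MAP = 8.22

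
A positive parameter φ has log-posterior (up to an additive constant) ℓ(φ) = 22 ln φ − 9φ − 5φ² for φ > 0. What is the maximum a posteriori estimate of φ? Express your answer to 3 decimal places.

φ̂_MAP = 1.100

ℓ'(φ) = 22/φ − 9 − 10φ. Setting this to zero and multiplying by φ: 10φ² + 9φ − 22 = 0.
φ = (−9 + √(9² + 4·10·22)) / (2·10) = (−9 + √961) / 20 = (−9 + 31)/20 = 11/10.
ℓ''(φ) = −22/φ² − 10 < 0, confirming a maximum.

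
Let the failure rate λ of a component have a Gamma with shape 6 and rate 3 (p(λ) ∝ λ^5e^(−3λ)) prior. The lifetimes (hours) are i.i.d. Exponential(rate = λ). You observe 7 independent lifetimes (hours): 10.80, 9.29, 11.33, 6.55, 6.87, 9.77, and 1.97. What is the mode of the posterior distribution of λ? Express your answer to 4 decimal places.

λ̂_MAP = 0.2014

The Exponential(rate=λ) likelihood is ∝ λ^n e^(−λΣtᵢ). Here n = 7 and Σtᵢ = 10.80 + 9.29 + 11.33 + 6.55 + 6.87 + 9.77 + 1.97 = 56.58.
Posterior ∝ λ^5e^(−3λ) · λ^7e^(−56.58λ) = λ^12e^(−59.58λ), i.e. Gamma(13, 59.58).
Mode = (a−1)/b = 12/59.58 ≈ 0.2014.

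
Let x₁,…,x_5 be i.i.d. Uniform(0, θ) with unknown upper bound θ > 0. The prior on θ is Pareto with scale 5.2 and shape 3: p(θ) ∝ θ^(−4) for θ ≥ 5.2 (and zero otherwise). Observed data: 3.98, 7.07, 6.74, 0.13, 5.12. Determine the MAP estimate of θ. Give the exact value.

θ̂_MAP = 7.07

The Uniform(0, θ) likelihood is θ^(−n) for θ ≥ max(xᵢ), zero otherwise. Here max(xᵢ) = 7.07.
Posterior ∝ θ^(−4) · θ^(−5) = θ^(−9) on θ ≥ max(5.2, 7.07) = 7.07.
This density is strictly decreasing in θ, so the posterior mode lies at the lower boundary of the support.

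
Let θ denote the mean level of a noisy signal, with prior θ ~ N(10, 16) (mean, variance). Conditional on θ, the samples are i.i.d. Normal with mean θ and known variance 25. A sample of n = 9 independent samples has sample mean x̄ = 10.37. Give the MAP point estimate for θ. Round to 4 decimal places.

n = 9, x̄ = 10.37.
For a Normal prior and Normal likelihood with known variance, the posterior is Normal; its mode equals its mean, the precision-weighted average.
Prior precision 1/σ₀² = 1/16 = 0.0625; data precision n/σ² = 9/25 = 0.36.
θ̂ = (0.0625·10 + 0.36·10.37) / (0.0625 + 0.36) = 4.3582/0.4225 = 43582/4225 ≈ 10.3153.

θ̂_MAP = 10.3153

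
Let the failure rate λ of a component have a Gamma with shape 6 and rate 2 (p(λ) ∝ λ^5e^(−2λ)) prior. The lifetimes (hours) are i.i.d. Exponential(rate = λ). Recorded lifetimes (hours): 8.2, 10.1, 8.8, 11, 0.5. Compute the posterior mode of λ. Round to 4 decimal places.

λ̂_MAP = 0.2463

The Exponential(rate=λ) likelihood is ∝ λ^n e^(−λΣtᵢ). Here n = 5 and Σtᵢ = 8.2 + 10.1 + 8.8 + 11 + 0.5 = 38.6.
Posterior ∝ λ^5e^(−2λ) · λ^5e^(−38.6λ) = λ^10e^(−40.6λ), i.e. Gamma(11, 40.6).
Mode = (a−1)/b = 10/40.6 ≈ 0.2463.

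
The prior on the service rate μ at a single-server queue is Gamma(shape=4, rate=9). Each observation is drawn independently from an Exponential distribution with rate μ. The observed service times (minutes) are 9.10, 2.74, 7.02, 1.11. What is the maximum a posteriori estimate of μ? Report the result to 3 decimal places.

μ̂_MAP = 0.242

The Exponential(rate=μ) likelihood is ∝ μ^n e^(−μΣtᵢ). Here n = 4 and Σtᵢ = 9.10 + 2.74 + 7.02 + 1.11 = 19.97.
Posterior ∝ μ^3e^(−9μ) · μ^4e^(−19.97μ) = μ^7e^(−28.97μ), i.e. Gamma(8, 28.97).
Mode = (a−1)/b = 7/28.97 ≈ 0.242.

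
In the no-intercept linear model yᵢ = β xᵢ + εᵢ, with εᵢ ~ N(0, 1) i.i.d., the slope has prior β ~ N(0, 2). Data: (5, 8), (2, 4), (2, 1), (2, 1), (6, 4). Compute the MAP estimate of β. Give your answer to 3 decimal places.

β̂_MAP = 1.034

log p(β | y) = −Σ(yᵢ − βxᵢ)²/(2·1) − β²/(2·2) + const.
Setting the derivative to zero: Σxᵢ(yᵢ − βxᵢ)/1 − β/2 = 0, so β = Σxᵢyᵢ / (Σxᵢ² + σ²/τ²).
Σxᵢyᵢ = 5·8 + 2·4 + 2·1 + 2·1 + 6·4 = 76; Σxᵢ² = 73; σ²/τ² = 0.5.
β̂_MAP = 76 / (73 + 0.5) = 76/73.5 ≈ 1.034.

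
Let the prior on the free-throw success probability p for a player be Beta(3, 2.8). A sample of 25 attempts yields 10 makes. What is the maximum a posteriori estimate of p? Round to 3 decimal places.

Prior: Beta(3, 2.8).
Data: 10 successes in 25 trials. The binomial likelihood contributes p^10(1−p)^15, so the posterior is Beta(3+10, 2.8+15) = Beta(13, 17.8).
For Beta(a, b) with a, b > 1 the mode is (a−1)/(a+b−2) = 12/28.8 ≈ 0.417.

p̂_MAP = 0.417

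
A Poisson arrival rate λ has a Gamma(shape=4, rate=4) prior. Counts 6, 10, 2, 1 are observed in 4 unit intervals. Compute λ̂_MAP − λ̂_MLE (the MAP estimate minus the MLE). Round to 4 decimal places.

Σxᵢ = 19. Posterior is Gamma(23, 8); MAP = (23−1)/8 = 22/8 ≈ 2.75000.
MLE = x̄ = 19/4 ≈ 4.75000.
Difference = 22/8 − 19/4 = -2 ≈ -2.0000.

MAP − MLE = -2.0000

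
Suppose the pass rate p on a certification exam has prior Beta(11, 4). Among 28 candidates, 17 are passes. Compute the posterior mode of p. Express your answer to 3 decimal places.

p̂_MAP = 0.659

Prior: Beta(11, 4).
Data: 17 successes in 28 trials. The binomial likelihood contributes p^17(1−p)^11, so the posterior is Beta(11+17, 4+11) = Beta(28, 15).
For Beta(a, b) with a, b > 1 the mode is (a−1)/(a+b−2) = 27/41 ≈ 0.659.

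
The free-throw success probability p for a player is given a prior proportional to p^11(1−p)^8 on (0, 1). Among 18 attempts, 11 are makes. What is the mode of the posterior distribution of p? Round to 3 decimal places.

The prior density ∝ p^11(1−p)^8 is the kernel of Beta(12, 9).
Data: 11 successes in 18 trials. The binomial likelihood contributes p^11(1−p)^7, so the posterior is Beta(12+11, 9+7) = Beta(23, 16).
For Beta(a, b) with a, b > 1 the mode is (a−1)/(a+b−2) = 22/37 ≈ 0.595.

p̂_MAP = 0.595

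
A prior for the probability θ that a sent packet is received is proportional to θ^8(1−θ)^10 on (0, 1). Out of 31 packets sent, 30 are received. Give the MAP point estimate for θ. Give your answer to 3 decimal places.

The prior density ∝ θ^8(1−θ)^10 is the kernel of Beta(9, 11).
Data: 30 successes in 31 trials. The binomial likelihood contributes θ^30(1−θ)^1, so the posterior is Beta(9+30, 11+1) = Beta(39, 12).
For Beta(a, b) with a, b > 1 the mode is (a−1)/(a+b−2) = 38/49 ≈ 0.776.

θ̂_MAP = 0.776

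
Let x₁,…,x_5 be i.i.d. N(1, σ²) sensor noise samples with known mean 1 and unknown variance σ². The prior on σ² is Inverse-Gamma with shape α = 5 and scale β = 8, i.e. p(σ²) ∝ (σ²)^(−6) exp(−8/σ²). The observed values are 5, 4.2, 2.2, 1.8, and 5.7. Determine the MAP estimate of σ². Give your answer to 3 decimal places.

σ̂²_MAP = 3.906

Sum of squared deviations about the known mean: SS = (5−1)² + (4.2−1)² + (2.2−1)² + (1.8−1)² + (5.7−1)² = 50.41.
The Normal likelihood contributes (σ²)^(−n/2) exp(−SS/(2σ²)), so the posterior is Inverse-Gamma(α + n/2, β + SS/2) = Inverse-Gamma(7.5, 33.205).
The mode of Inverse-Gamma(a, b) is b/(a+1) = 33.205/8.5 ≈ 3.906.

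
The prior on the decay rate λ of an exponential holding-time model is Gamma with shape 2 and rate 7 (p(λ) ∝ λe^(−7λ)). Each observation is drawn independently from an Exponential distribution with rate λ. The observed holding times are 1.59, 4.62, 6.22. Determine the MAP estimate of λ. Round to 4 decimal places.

λ̂_MAP = 0.2059

The Exponential(rate=λ) likelihood is ∝ λ^n e^(−λΣtᵢ). Here n = 3 and Σtᵢ = 1.59 + 4.62 + 6.22 = 12.43.
Posterior ∝ λe^(−7λ) · λ^3e^(−12.43λ) = λ^4e^(−19.43λ), i.e. Gamma(5, 19.43).
Mode = (a−1)/b = 4/19.43 ≈ 0.2059.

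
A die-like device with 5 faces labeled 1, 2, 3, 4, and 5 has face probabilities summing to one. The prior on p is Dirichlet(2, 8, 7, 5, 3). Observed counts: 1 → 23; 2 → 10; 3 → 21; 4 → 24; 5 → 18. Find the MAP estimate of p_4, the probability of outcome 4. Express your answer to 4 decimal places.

The posterior is Dirichlet(αᵢ + nᵢ) = Dirichlet(25, 18, 28, 29, 21).
For a Dirichlet(a₁,…,a_K) with all aᵢ > 1, the mode has j-th component (aⱼ − 1)/(Σaᵢ − K).
Here Σaᵢ = 121 and K = 5, so p_4 = (29 − 1)/(121 − 5) = 28/116 ≈ 0.2414.

MAP estimate: 0.2414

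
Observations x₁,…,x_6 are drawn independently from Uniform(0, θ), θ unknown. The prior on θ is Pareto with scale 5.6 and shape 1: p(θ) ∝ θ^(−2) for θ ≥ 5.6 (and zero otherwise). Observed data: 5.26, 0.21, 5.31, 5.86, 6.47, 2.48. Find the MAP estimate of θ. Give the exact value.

The Uniform(0, θ) likelihood is θ^(−n) for θ ≥ max(xᵢ), zero otherwise. Here max(xᵢ) = 6.47.
Posterior ∝ θ^(−2) · θ^(−6) = θ^(−8) on θ ≥ max(5.6, 6.47) = 6.47.
This density is strictly decreasing in θ, so the posterior mode lies at the lower boundary of the support.

θ̂_MAP = 6.47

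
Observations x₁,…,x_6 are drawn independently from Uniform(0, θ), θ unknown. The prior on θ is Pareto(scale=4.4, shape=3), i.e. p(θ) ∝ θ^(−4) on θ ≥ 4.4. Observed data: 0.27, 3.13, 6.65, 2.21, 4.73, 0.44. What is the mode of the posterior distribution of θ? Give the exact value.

The Uniform(0, θ) likelihood is θ^(−n) for θ ≥ max(xᵢ), zero otherwise. Here max(xᵢ) = 6.65.
Posterior ∝ θ^(−4) · θ^(−6) = θ^(−10) on θ ≥ max(4.4, 6.65) = 6.65.
This density is strictly decreasing in θ, so the posterior mode lies at the lower boundary of the support.

θ̂_MAP = 6.65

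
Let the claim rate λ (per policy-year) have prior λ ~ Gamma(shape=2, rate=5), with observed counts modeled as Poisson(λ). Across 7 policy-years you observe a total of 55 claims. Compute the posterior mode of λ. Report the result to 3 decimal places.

Σxᵢ = 55, n = 7.
Posterior ∝ λe^(−5λ) · λ^55e^(−7λ) = λ^56e^(−12λ), i.e. Gamma(shape=57, rate=12).
The mode of a Gamma(a, b) with a ≥ 1 (shape–rate) is (a−1)/b = 56/12 ≈ 4.667.

λ̂_MAP = 4.667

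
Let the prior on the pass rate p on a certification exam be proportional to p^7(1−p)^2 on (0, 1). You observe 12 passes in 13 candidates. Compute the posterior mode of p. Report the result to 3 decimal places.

p̂_MAP = 0.864

The prior density ∝ p^7(1−p)^2 is the kernel of Beta(8, 3).
Data: 12 successes in 13 trials. The binomial likelihood contributes p^12(1−p)^1, so the posterior is Beta(8+12, 3+1) = Beta(20, 4).
For Beta(a, b) with a, b > 1 the mode is (a−1)/(a+b−2) = 19/22 ≈ 0.864.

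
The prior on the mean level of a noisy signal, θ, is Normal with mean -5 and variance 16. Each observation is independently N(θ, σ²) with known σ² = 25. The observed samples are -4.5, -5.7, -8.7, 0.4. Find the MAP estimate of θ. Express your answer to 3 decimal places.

n = 4; x̄ = ((-4.5) + (-5.7) + (-8.7) + 0.4)/4 = -18.5/4 = -4.625.
For a Normal prior and Normal likelihood with known variance, the posterior is Normal; its mode equals its mean, the precision-weighted average.
Prior precision 1/σ₀² = 1/16 = 0.0625; data precision n/σ² = 4/25 = 0.16.
θ̂ = (0.0625·(-5) + 0.16·(-4.625)) / (0.0625 + 0.16) = (-1.0525)/0.2225 = -421/89 ≈ -4.730.

θ̂_MAP = -4.730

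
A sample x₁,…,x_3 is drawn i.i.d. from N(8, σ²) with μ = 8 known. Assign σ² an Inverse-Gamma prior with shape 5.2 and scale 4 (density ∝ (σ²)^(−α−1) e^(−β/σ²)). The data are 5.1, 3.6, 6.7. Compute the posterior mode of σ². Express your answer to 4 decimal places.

Sum of squared deviations about the known mean: SS = (5.1−8)² + (3.6−8)² + (6.7−8)² = 29.46.
The Normal likelihood contributes (σ²)^(−n/2) exp(−SS/(2σ²)), so the posterior is Inverse-Gamma(α + n/2, β + SS/2) = Inverse-Gamma(6.7, 18.73).
The mode of Inverse-Gamma(a, b) is b/(a+1) = 18.73/7.7 ≈ 2.4325.

σ̂²_MAP = 2.4325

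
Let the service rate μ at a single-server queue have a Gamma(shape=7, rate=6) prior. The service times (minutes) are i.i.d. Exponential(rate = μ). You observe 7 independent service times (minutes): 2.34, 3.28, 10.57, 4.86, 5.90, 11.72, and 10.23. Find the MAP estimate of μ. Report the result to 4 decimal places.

The Exponential(rate=μ) likelihood is ∝ μ^n e^(−μΣtᵢ). Here n = 7 and Σtᵢ = 2.34 + 3.28 + 10.57 + 4.86 + 5.90 + 11.72 + 10.23 = 48.90.
Posterior ∝ μ^6e^(−6μ) · μ^7e^(−48.90μ) = μ^13e^(−54.90μ), i.e. Gamma(14, 54.90).
Mode = (a−1)/b = 13/54.90 ≈ 0.2368.

μ̂_MAP = 0.2368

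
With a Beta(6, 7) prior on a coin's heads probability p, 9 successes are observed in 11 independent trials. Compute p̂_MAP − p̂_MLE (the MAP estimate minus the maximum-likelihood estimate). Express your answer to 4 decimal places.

MAP − MLE = -0.1818

Posterior is Beta(15, 9); MAP = (15−1)/(24−2) = 14/22 ≈ 0.63636.
MLE ignores the prior: p̂_MLE = k/n = 9/11 ≈ 0.81818.
Difference = 14/22 − 9/11 = -2/11 ≈ -0.1818.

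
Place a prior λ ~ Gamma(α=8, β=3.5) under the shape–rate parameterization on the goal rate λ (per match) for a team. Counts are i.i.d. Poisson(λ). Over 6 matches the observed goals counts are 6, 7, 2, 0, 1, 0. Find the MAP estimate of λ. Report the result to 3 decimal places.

λ̂_MAP = 2.421

Σxᵢ = 6+7+2+0+1+0 = 16, with n = 6.
Posterior ∝ λ^7e^(−3.5λ) · λ^16e^(−6λ) = λ^23e^(−9.5λ), i.e. Gamma(shape=24, rate=9.5).
The mode of a Gamma(a, b) with a ≥ 1 (shape–rate) is (a−1)/b = 23/9.5 ≈ 2.421.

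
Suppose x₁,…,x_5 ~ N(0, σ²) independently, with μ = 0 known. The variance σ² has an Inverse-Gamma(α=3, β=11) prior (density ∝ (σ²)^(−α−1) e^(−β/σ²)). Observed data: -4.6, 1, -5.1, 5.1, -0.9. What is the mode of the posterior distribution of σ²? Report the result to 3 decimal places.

σ̂²_MAP = 7.461

Sum of squared deviations about the known mean: SS = (-4.6−0)² + (1−0)² + (-5.1−0)² + (5.1−0)² + (-0.9−0)² = 74.99.
The Normal likelihood contributes (σ²)^(−n/2) exp(−SS/(2σ²)), so the posterior is Inverse-Gamma(α + n/2, β + SS/2) = Inverse-Gamma(5.5, 48.495).
The mode of Inverse-Gamma(a, b) is b/(a+1) = 48.495/6.5 ≈ 7.461.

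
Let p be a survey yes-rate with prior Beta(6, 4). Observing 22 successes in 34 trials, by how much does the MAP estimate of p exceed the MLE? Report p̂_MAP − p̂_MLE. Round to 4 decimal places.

Posterior is Beta(28, 16); MAP = (28−1)/(44−2) = 27/42 ≈ 0.64286.
MLE ignores the prior: p̂_MLE = k/n = 22/34 ≈ 0.64706.
Difference = 27/42 − 22/34 = -1/238 ≈ -0.0042.

MAP − MLE = -0.0042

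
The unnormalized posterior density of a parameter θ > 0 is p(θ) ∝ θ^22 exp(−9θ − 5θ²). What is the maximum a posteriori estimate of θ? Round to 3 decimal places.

ℓ'(θ) = 22/θ − 9 − 10θ. Setting this to zero and multiplying by θ: 10θ² + 9θ − 22 = 0.
θ = (−9 + √(9² + 4·10·22)) / (2·10) = (−9 + √961) / 20 = (−9 + 31)/20 = 11/10.
ℓ''(θ) = −22/θ² − 10 < 0, confirming a maximum.

θ̂_MAP = 1.100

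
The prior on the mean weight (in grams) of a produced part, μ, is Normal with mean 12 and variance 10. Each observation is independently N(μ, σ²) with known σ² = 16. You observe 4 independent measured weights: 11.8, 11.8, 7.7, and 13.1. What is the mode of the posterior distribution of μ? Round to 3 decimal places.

μ̂_MAP = 11.357

n = 4; x̄ = (11.8 + 11.8 + 7.7 + 13.1)/4 = 44.4/4 = 11.1.
For a Normal prior and Normal likelihood with known variance, the posterior is Normal; its mode equals its mean, the precision-weighted average.
Prior precision 1/σ₀² = 1/10 = 0.1; data precision n/σ² = 4/16 = 0.25.
μ̂ = (0.1·12 + 0.25·11.1) / (0.1 + 0.25) = 3.975/0.35 = 159/14 ≈ 11.357.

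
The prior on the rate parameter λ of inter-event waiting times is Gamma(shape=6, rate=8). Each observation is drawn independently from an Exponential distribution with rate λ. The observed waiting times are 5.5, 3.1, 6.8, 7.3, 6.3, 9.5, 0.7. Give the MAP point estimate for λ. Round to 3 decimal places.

λ̂_MAP = 0.254

The Exponential(rate=λ) likelihood is ∝ λ^n e^(−λΣtᵢ). Here n = 7 and Σtᵢ = 5.5 + 3.1 + 6.8 + 7.3 + 6.3 + 9.5 + 0.7 = 39.2.
Posterior ∝ λ^5e^(−8λ) · λ^7e^(−39.2λ) = λ^12e^(−47.2λ), i.e. Gamma(13, 47.2).
Mode = (a−1)/b = 12/47.2 ≈ 0.254.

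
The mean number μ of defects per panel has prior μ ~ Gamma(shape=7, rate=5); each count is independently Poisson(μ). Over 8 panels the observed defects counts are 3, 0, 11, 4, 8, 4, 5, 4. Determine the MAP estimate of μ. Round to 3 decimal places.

μ̂_MAP = 3.462

Σxᵢ = 3+0+11+4+8+4+5+4 = 39, with n = 8.
Posterior ∝ μ^6e^(−5μ) · μ^39e^(−8μ) = μ^45e^(−13μ), i.e. Gamma(shape=46, rate=13).
The mode of a Gamma(a, b) with a ≥ 1 (shape–rate) is (a−1)/b = 45/13 ≈ 3.462.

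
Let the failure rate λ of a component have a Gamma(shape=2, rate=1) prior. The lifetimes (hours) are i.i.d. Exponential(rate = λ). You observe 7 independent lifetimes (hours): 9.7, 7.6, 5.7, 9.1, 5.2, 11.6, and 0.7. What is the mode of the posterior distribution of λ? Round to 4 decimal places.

λ̂_MAP = 0.1581

The Exponential(rate=λ) likelihood is ∝ λ^n e^(−λΣtᵢ). Here n = 7 and Σtᵢ = 9.7 + 7.6 + 5.7 + 9.1 + 5.2 + 11.6 + 0.7 = 49.6.
Posterior ∝ λe^(−1λ) · λ^7e^(−49.6λ) = λ^8e^(−50.6λ), i.e. Gamma(9, 50.6).
Mode = (a−1)/b = 8/50.6 ≈ 0.1581.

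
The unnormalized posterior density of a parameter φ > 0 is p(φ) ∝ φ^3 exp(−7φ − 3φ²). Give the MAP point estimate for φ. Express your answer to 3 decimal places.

ℓ'(φ) = 3/φ − 7 − 6φ. Setting this to zero and multiplying by φ: 6φ² + 7φ − 3 = 0.
φ = (−7 + √(7² + 4·6·3)) / (2·6) = (−7 + √121) / 12 = (−7 + 11)/12 = 1/3.
ℓ''(φ) = −3/φ² − 6 < 0, confirming a maximum.

φ̂_MAP = 0.333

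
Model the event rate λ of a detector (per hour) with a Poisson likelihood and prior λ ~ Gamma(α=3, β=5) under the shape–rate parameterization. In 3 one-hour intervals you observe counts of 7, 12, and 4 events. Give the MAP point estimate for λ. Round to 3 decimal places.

λ̂_MAP = 3.125

Σxᵢ = 7+12+4 = 23, with n = 3.
Posterior ∝ λ^2e^(−5λ) · λ^23e^(−3λ) = λ^25e^(−8λ), i.e. Gamma(shape=26, rate=8).
The mode of a Gamma(a, b) with a ≥ 1 (shape–rate) is (a−1)/b = 25/8 ≈ 3.125.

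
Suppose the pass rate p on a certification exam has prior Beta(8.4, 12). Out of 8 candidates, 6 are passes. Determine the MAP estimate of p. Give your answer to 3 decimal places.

p̂_MAP = 0.508

Prior: Beta(8.4, 12).
Data: 6 successes in 8 trials. The binomial likelihood contributes p^6(1−p)^2, so the posterior is Beta(8.4+6, 12+2) = Beta(14.4, 14).
For Beta(a, b) with a, b > 1 the mode is (a−1)/(a+b−2) = 13.4/26.4 ≈ 0.508.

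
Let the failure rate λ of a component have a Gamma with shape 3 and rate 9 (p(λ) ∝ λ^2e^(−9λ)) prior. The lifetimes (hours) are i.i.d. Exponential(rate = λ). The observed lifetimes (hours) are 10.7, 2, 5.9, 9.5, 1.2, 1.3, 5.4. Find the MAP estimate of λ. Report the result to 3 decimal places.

The Exponential(rate=λ) likelihood is ∝ λ^n e^(−λΣtᵢ). Here n = 7 and Σtᵢ = 10.7 + 2 + 5.9 + 9.5 + 1.2 + 1.3 + 5.4 = 36.
Posterior ∝ λ^2e^(−9λ) · λ^7e^(−36λ) = λ^9e^(−45λ), i.e. Gamma(10, 45).
Mode = (a−1)/b = 9/45 ≈ 0.200.

λ̂_MAP = 0.200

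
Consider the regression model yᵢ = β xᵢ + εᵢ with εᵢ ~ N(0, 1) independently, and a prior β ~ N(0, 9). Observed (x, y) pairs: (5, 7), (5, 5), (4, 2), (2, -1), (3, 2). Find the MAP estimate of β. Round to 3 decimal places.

β̂_MAP = 0.910

log p(β | y) = −Σ(yᵢ − βxᵢ)²/(2·1) − β²/(2·9) + const.
Setting the derivative to zero: Σxᵢ(yᵢ − βxᵢ)/1 − β/9 = 0, so β = Σxᵢyᵢ / (Σxᵢ² + σ²/τ²).
Σxᵢyᵢ = 5·7 + 5·5 + 4·2 + 2·(-1) + 3·2 = 72; Σxᵢ² = 79; σ²/τ² = 1/9.
β̂_MAP = 72 / (79 + 1/9) = 72/(712/9) = 81/89 ≈ 0.910.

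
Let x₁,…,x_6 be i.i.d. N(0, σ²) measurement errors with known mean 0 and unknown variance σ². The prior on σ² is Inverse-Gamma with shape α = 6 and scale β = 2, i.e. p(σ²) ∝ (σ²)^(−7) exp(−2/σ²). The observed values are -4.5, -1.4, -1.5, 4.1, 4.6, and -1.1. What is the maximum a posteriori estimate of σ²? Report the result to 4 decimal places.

σ̂²_MAP = 3.3820

Sum of squared deviations about the known mean: SS = (-4.5−0)² + (-1.4−0)² + (-1.5−0)² + (4.1−0)² + (4.6−0)² + (-1.1−0)² = 63.64.
The Normal likelihood contributes (σ²)^(−n/2) exp(−SS/(2σ²)), so the posterior is Inverse-Gamma(α + n/2, β + SS/2) = Inverse-Gamma(9, 33.82).
The mode of Inverse-Gamma(a, b) is b/(a+1) = 33.82/10 ≈ 3.3820.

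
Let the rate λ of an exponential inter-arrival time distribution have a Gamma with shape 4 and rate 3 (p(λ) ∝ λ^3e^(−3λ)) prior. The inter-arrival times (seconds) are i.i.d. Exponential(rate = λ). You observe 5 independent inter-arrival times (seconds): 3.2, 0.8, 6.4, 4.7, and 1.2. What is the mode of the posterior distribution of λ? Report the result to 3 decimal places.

The Exponential(rate=λ) likelihood is ∝ λ^n e^(−λΣtᵢ). Here n = 5 and Σtᵢ = 3.2 + 0.8 + 6.4 + 4.7 + 1.2 = 16.3.
Posterior ∝ λ^3e^(−3λ) · λ^5e^(−16.3λ) = λ^8e^(−19.3λ), i.e. Gamma(9, 19.3).
Mode = (a−1)/b = 8/19.3 ≈ 0.415.

λ̂_MAP = 0.415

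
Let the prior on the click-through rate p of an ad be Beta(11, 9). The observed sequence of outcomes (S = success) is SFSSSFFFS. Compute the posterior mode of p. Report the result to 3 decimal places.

Prior: Beta(11, 9).
Data: 5 successes in 9 trials (from the sequence). The binomial likelihood contributes p^5(1−p)^4, so the posterior is Beta(11+5, 9+4) = Beta(16, 13).
For Beta(a, b) with a, b > 1 the mode is (a−1)/(a+b−2) = 15/27 ≈ 0.556.

p̂_MAP = 0.556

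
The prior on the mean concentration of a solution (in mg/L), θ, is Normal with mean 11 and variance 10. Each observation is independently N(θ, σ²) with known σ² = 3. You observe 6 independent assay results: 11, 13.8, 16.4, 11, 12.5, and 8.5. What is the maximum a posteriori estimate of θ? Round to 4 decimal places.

θ̂_MAP = 12.1429

n = 6; x̄ = (11 + 13.8 + 16.4 + 11 + 12.5 + 8.5)/6 = 73.2/6 = 12.2.
For a Normal prior and Normal likelihood with known variance, the posterior is Normal; its mode equals its mean, the precision-weighted average.
Prior precision 1/σ₀² = 1/10 = 0.1; data precision n/σ² = 6/3 = 2.
θ̂ = (0.1·11 + 2·12.2) / (0.1 + 2) = 25.5/2.1 = 85/7 ≈ 12.1429.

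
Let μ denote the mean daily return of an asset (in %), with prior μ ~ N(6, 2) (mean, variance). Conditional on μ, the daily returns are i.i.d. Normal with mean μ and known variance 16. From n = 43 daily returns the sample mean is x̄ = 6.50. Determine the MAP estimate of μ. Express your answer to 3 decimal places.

μ̂_MAP = 6.422

n = 43, x̄ = 6.50.
For a Normal prior and Normal likelihood with known variance, the posterior is Normal; its mode equals its mean, the precision-weighted average.
Prior precision 1/σ₀² = 1/2 = 0.5; data precision n/σ² = 43/16 = 2.6875.
μ̂ = (0.5·6 + 2.6875·6.5) / (0.5 + 2.6875) = 20.46875/3.1875 = 655/102 ≈ 6.422.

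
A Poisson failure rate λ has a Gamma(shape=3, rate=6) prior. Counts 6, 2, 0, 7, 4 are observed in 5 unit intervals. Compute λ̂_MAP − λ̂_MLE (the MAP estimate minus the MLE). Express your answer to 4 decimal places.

MAP − MLE = -1.8909

Σxᵢ = 19. Posterior is Gamma(22, 11); MAP = (22−1)/11 = 21/11 ≈ 1.90909.
MLE = x̄ = 19/5 ≈ 3.80000.
Difference = 21/11 − 19/5 = -104/55 ≈ -1.8909.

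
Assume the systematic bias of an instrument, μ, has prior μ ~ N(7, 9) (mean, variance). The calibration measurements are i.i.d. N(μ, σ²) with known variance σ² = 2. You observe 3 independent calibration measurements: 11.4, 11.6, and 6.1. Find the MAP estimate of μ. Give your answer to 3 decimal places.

μ̂_MAP = 9.514

n = 3; x̄ = (11.4 + 11.6 + 6.1)/3 = 29.1/3 = 9.7.
For a Normal prior and Normal likelihood with known variance, the posterior is Normal; its mode equals its mean, the precision-weighted average.
Prior precision 1/σ₀² = 1/9; data precision n/σ² = 3/2 = 1.5.
μ̂ = ((1/9)·7 + 1.5·9.7) / (1/9 + 1.5) = (2759/180)/(29/18) = 2759/290 ≈ 9.514.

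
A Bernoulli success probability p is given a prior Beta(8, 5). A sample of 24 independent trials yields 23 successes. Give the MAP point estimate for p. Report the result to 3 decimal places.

Prior: Beta(8, 5).
Data: 23 successes in 24 trials. The binomial likelihood contributes p^23(1−p)^1, so the posterior is Beta(8+23, 5+1) = Beta(31, 6).
For Beta(a, b) with a, b > 1 the mode is (a−1)/(a+b−2) = 30/35 ≈ 0.857.

p̂_MAP = 0.857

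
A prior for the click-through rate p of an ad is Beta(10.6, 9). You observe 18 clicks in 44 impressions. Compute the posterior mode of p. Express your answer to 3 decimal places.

p̂_MAP = 0.448

Prior: Beta(10.6, 9).
Data: 18 successes in 44 trials. The binomial likelihood contributes p^18(1−p)^26, so the posterior is Beta(10.6+18, 9+26) = Beta(28.6, 35).
For Beta(a, b) with a, b > 1 the mode is (a−1)/(a+b−2) = 27.6/61.6 ≈ 0.448.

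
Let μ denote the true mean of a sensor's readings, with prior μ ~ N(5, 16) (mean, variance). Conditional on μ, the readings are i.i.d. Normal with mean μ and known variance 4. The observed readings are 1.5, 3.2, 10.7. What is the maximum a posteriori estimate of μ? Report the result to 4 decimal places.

μ̂_MAP = 5.1231

n = 3; x̄ = (1.5 + 3.2 + 10.7)/3 = 15.4/3 = 77/15 ≈ 5.1333.
For a Normal prior and Normal likelihood with known variance, the posterior is Normal; its mode equals its mean, the precision-weighted average.
Prior precision 1/σ₀² = 1/16 = 0.0625; data precision n/σ² = 3/4 = 0.75.
μ̂ = (0.0625·5 + 0.75·(77/15)) / (0.0625 + 0.75) = 4.1625/0.8125 = 333/65 ≈ 5.1231.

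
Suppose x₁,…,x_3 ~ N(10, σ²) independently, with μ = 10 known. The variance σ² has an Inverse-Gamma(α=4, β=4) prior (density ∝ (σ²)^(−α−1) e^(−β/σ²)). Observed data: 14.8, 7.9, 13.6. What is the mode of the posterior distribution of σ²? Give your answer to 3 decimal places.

Sum of squared deviations about the known mean: SS = (14.8−10)² + (7.9−10)² + (13.6−10)² = 40.41.
The Normal likelihood contributes (σ²)^(−n/2) exp(−SS/(2σ²)), so the posterior is Inverse-Gamma(α + n/2, β + SS/2) = Inverse-Gamma(5.5, 24.205).
The mode of Inverse-Gamma(a, b) is b/(a+1) = 24.205/6.5 ≈ 3.724.

σ̂²_MAP = 3.724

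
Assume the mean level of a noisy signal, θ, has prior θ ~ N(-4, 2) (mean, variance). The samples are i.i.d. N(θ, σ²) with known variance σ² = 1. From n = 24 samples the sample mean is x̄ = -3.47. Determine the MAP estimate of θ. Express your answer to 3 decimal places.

θ̂_MAP = -3.481

n = 24, x̄ = -3.47.
For a Normal prior and Normal likelihood with known variance, the posterior is Normal; its mode equals its mean, the precision-weighted average.
Prior precision 1/σ₀² = 1/2 = 0.5; data precision n/σ² = 24/1 = 24.
θ̂ = (0.5·(-4) + 24·(-3.47)) / (0.5 + 24) = (-85.28)/24.5 = -4264/1225 ≈ -3.481.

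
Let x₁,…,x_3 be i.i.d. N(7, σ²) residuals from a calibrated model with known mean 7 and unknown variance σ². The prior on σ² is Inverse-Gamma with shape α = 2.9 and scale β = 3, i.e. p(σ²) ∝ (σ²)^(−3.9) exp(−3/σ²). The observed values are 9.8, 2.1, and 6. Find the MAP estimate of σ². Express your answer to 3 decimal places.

σ̂²_MAP = 3.597

Sum of squared deviations about the known mean: SS = (9.8−7)² + (2.1−7)² + (6−7)² = 32.85.
The Normal likelihood contributes (σ²)^(−n/2) exp(−SS/(2σ²)), so the posterior is Inverse-Gamma(α + n/2, β + SS/2) = Inverse-Gamma(4.4, 19.425).
The mode of Inverse-Gamma(a, b) is b/(a+1) = 19.425/5.4 ≈ 3.597.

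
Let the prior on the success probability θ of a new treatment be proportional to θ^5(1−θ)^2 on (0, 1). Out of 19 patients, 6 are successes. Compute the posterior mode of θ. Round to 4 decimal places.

θ̂_MAP = 0.4231

The prior density ∝ θ^5(1−θ)^2 is the kernel of Beta(6, 3).
Data: 6 successes in 19 trials. The binomial likelihood contributes θ^6(1−θ)^13, so the posterior is Beta(6+6, 3+13) = Beta(12, 16).
For Beta(a, b) with a, b > 1 the mode is (a−1)/(a+b−2) = 11/26 ≈ 0.4231.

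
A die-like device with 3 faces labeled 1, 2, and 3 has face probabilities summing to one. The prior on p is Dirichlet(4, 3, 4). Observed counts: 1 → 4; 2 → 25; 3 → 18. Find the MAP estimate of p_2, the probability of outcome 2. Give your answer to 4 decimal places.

MAP estimate: 0.4909

The posterior is Dirichlet(αᵢ + nᵢ) = Dirichlet(8, 28, 22).
For a Dirichlet(a₁,…,a_K) with all aᵢ > 1, the mode has j-th component (aⱼ − 1)/(Σaᵢ − K).
Here Σaᵢ = 58 and K = 3, so p_2 = (28 − 1)/(58 − 3) = 27/55 ≈ 0.4909.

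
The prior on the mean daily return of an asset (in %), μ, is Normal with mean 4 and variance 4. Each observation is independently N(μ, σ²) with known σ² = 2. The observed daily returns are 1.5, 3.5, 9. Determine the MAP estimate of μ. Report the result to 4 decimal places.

n = 3; x̄ = (1.5 + 3.5 + 9)/3 = 14/3 = 14/3 ≈ 4.6667.
For a Normal prior and Normal likelihood with known variance, the posterior is Normal; its mode equals its mean, the precision-weighted average.
Prior precision 1/σ₀² = 1/4 = 0.25; data precision n/σ² = 3/2 = 1.5.
μ̂ = (0.25·4 + 1.5·(14/3)) / (0.25 + 1.5) = 8/1.75 = 32/7 ≈ 4.5714.

μ̂_MAP = 4.5714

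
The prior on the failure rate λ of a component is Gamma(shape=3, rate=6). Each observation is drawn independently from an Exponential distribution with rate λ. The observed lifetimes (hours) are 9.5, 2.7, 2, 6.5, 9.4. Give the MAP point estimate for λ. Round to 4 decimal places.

The Exponential(rate=λ) likelihood is ∝ λ^n e^(−λΣtᵢ). Here n = 5 and Σtᵢ = 9.5 + 2.7 + 2 + 6.5 + 9.4 = 30.1.
Posterior ∝ λ^2e^(−6λ) · λ^5e^(−30.1λ) = λ^7e^(−36.1λ), i.e. Gamma(8, 36.1).
Mode = (a−1)/b = 7/36.1 ≈ 0.1939.

λ̂_MAP = 0.1939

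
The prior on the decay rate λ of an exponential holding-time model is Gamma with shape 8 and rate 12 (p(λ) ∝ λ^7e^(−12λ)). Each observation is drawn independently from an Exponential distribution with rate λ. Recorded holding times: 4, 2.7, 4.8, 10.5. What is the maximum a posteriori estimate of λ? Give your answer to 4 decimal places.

λ̂_MAP = 0.3235

The Exponential(rate=λ) likelihood is ∝ λ^n e^(−λΣtᵢ). Here n = 4 and Σtᵢ = 4 + 2.7 + 4.8 + 10.5 = 22.
Posterior ∝ λ^7e^(−12λ) · λ^4e^(−22λ) = λ^11e^(−34λ), i.e. Gamma(12, 34).
Mode = (a−1)/b = 11/34 ≈ 0.3235.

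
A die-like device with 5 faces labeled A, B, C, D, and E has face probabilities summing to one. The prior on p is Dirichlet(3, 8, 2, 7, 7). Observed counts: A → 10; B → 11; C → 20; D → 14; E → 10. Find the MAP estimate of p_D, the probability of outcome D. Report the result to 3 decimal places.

MAP estimate of p_D = 0.230

The posterior is Dirichlet(αᵢ + nᵢ) = Dirichlet(13, 19, 22, 21, 17).
For a Dirichlet(a₁,…,a_K) with all aᵢ > 1, the mode has j-th component (aⱼ − 1)/(Σaᵢ − K).
Here Σaᵢ = 92 and K = 5, so p_D = (21 − 1)/(92 − 5) = 20/87 ≈ 0.230.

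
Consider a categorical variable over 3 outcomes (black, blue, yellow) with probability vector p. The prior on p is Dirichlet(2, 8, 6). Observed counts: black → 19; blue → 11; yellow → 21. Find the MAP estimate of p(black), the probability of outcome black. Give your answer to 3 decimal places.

The posterior is Dirichlet(αᵢ + nᵢ) = Dirichlet(21, 19, 27).
For a Dirichlet(a₁,…,a_K) with all aᵢ > 1, the mode has j-th component (aⱼ − 1)/(Σaᵢ − K).
Here Σaᵢ = 67 and K = 3, so p(black) = (21 − 1)/(67 − 3) = 20/64 ≈ 0.313.

MAP estimate of p(black) = 0.313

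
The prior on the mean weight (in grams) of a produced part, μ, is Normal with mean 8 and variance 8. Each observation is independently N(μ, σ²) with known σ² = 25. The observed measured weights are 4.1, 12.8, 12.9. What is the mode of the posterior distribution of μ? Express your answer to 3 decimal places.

μ̂_MAP = 8.947

n = 3; x̄ = (4.1 + 12.8 + 12.9)/3 = 29.8/3 = 149/15 ≈ 9.9333.
For a Normal prior and Normal likelihood with known variance, the posterior is Normal; its mode equals its mean, the precision-weighted average.
Prior precision 1/σ₀² = 1/8 = 0.125; data precision n/σ² = 3/25 = 0.12.
μ̂ = (0.125·8 + 0.12·(149/15)) / (0.125 + 0.12) = 2.192/0.245 = 2192/245 ≈ 8.947.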